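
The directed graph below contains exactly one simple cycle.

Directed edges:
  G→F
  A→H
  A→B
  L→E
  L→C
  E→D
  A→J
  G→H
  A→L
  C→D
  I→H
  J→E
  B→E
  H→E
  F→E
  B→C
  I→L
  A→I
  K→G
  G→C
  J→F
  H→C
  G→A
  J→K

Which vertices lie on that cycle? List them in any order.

DFS with gray/black marking from J:
J gray
  E gray
    D gray
    D black
  E black
  F gray
    F→E: E black — skip
  F black
  K gray
    G gray
      G→F: F black — skip
      C gray
        C→D: D black — skip
      C black
      H gray
        H→E: E black — skip
        H→C: C black — skip
      H black
      A gray
        A→J: J is gray → back edge
Back edge closes the cycle J → K → G → A → J; its vertices are {A, G, J, K}.

A, G, J, K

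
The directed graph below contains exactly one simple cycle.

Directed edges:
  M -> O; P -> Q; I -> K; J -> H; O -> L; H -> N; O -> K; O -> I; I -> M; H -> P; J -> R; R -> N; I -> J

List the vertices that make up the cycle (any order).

DFS with gray/black marking from O:
O gray
  I gray
    J gray
      H gray
        P gray
          Q gray
          Q black
        P black
        N gray
        N black
      H black
      R gray
        R→N: N black — skip
      R black
    J black
    M gray
      M→O: O is gray → back edge
Back edge closes the cycle O → I → M → O; its vertices are {I, M, O}.

I, M, O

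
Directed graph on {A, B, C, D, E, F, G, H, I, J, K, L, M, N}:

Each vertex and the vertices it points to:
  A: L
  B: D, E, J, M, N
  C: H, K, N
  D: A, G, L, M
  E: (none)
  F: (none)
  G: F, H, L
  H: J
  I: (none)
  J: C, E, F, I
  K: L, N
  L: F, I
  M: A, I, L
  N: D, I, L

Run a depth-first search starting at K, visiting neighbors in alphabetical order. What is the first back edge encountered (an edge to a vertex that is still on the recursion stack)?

DFS from K (visiting neighbors in alphabetical order); mark gray on enter, black on exit:
K gray
  L gray
    F gray
    F black
    I gray
    I black
  L black
  N gray
    D gray
      A gray
        A→L: L black — skip
      A black
      G gray
        G→F: F black — skip
        H gray
          J gray
            C gray
              C→H: H is gray → back edge
First back edge: C → H.

C→H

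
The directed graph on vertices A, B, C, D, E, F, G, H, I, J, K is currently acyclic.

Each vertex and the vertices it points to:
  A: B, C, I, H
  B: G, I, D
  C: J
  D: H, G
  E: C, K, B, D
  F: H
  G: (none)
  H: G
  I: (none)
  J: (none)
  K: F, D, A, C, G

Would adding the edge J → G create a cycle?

No

Adding J→G creates a cycle iff G can already reach J.
Explore from G: no path reaches J. The graph stays acyclic.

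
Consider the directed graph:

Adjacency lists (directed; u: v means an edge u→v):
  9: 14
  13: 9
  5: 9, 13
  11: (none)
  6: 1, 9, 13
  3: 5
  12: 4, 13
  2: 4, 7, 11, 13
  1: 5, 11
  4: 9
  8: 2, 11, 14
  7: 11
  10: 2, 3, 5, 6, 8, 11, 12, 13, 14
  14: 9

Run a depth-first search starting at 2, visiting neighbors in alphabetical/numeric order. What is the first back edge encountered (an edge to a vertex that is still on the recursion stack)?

14→9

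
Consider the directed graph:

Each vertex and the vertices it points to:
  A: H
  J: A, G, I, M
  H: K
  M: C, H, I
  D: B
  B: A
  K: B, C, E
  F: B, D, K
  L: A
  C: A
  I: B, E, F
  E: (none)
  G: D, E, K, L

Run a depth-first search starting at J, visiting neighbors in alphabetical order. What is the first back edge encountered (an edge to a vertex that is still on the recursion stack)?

B→A

DFS from J (visiting neighbors in alphabetical order); mark gray on enter, black on exit:
J gray
  A gray
    H gray
      K gray
        B gray
          B→A: A is gray → back edge
First back edge: B → A.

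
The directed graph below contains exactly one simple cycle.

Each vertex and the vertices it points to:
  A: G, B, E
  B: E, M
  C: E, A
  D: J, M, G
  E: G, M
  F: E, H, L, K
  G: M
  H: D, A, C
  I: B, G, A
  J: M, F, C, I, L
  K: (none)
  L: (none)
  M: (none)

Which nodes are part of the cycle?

DFS with gray/black marking from D:
D gray
  J gray
    M gray
    M black
    F gray
      E gray
        G gray
          G→M: M black — skip
        G black
        E→M: M black — skip
      E black
      H gray
        H→D: D is gray → back edge
Back edge closes the cycle D → J → F → H → D; its vertices are {D, F, H, J}.

D, F, H, J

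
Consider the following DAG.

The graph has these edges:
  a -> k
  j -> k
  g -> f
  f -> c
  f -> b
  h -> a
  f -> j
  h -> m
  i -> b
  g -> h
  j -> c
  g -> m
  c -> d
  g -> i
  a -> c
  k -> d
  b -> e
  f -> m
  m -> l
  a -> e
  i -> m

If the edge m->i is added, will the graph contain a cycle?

Yes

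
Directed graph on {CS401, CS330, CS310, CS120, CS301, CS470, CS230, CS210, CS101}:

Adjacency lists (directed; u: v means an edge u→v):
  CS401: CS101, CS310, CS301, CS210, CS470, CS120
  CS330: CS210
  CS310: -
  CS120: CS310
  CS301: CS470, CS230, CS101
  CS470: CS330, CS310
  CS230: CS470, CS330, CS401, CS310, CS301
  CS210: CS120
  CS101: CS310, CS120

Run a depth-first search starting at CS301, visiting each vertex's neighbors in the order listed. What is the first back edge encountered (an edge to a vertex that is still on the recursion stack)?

CS401->CS301

DFS from CS301 (visiting each vertex's neighbors in the order listed); mark gray on enter, black on exit:
CS301 gray
  CS470 gray
    CS330 gray
      CS210 gray
        CS120 gray
          CS310 gray
          CS310 black
        CS120 black
      CS210 black
    CS330 black
    CS470→CS310: CS310 black — skip
  CS470 black
  CS230 gray
    CS230→CS470: CS470 black — skip
    CS230→CS330: CS330 black — skip
    CS401 gray
      CS101 gray
        CS101→CS310: CS310 black — skip
        CS101→CS120: CS120 black — skip
      CS101 black
      CS401→CS310: CS310 black — skip
      CS401→CS301: CS301 is gray → back edge
First back edge: CS401 → CS301.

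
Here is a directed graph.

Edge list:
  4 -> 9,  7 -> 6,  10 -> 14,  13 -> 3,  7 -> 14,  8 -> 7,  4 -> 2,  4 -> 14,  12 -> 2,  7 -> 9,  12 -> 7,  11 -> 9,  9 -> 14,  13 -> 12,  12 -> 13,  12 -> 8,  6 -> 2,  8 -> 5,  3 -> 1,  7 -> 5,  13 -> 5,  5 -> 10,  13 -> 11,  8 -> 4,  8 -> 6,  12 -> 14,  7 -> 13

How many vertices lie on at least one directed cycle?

4

A vertex is on a directed cycle iff it belongs to a strongly connected component of size ≥ 2 (or has a self-loop).
The vertices on cycles are {7, 8, 12, 13} — 4 in total.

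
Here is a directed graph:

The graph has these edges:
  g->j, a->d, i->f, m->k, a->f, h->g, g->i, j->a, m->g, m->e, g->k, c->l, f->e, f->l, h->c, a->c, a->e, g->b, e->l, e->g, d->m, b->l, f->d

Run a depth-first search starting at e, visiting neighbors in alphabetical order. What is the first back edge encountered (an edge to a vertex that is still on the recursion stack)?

DFS from e (visiting neighbors in alphabetical order); mark gray on enter, black on exit:
e gray
  g gray
    b gray
      l gray
      l black
    b black
    i gray
      f gray
        d gray
          m gray
            m→e: e is gray → back edge
First back edge: m → e.

m->e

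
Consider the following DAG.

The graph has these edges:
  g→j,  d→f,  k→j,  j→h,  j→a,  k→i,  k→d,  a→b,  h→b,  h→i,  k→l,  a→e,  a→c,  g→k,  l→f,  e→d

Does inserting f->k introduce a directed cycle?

Yes

Adding f→k creates a cycle iff k can already reach f.
Path from k: k → l → f.
So k → … → f → k is a cycle.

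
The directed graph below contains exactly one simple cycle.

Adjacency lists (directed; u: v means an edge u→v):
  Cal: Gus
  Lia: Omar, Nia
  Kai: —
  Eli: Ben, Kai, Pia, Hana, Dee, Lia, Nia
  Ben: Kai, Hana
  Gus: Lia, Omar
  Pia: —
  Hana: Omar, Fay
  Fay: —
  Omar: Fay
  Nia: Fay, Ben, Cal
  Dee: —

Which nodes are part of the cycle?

Cal, Gus, Lia, Nia

DFS with gray/black marking from Nia:
Nia gray
  Fay gray
  Fay black
  Ben gray
    Kai gray
    Kai black
    Hana gray
      Omar gray
        Omar→Fay: Fay black — skip
      Omar black
      Hana→Fay: Fay black — skip
    Hana black
  Ben black
  Cal gray
    Gus gray
      Lia gray
        Lia→Omar: Omar black — skip
        Lia→Nia: Nia is gray → back edge
Back edge closes the cycle Nia → Cal → Gus → Lia → Nia; its vertices are {Cal, Gus, Lia, Nia}.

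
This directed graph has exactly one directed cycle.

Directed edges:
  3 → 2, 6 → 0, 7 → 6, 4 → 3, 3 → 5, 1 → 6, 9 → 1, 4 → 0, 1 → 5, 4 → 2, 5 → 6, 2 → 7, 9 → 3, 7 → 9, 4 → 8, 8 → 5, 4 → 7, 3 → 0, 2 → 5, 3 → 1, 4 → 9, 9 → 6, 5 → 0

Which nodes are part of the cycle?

DFS with gray/black marking from 9:
9 gray
  3 gray
    1 gray
      6 gray
        0 gray
        0 black
      6 black
      5 gray
        5→6: 6 black — skip
        5→0: 0 black — skip
      5 black
    1 black
    3→5: 5 black — skip
    3→0: 0 black — skip
    2 gray
      2→5: 5 black — skip
      7 gray
        7→9: 9 is gray → back edge
Back edge closes the cycle 9 → 3 → 2 → 7 → 9; its vertices are {2, 3, 7, 9}.

2, 3, 7, 9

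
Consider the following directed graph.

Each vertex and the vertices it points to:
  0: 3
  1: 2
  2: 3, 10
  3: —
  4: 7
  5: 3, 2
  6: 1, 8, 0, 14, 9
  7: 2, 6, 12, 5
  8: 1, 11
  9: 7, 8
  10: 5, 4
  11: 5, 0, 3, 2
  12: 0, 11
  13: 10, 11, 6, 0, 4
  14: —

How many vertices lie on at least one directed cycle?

11

A vertex is on a directed cycle iff it belongs to a strongly connected component of size ≥ 2 (or has a self-loop).
The vertices on cycles are {1, 2, 4, 5, 6, 7, 8, 9, 10, 11, 12} — 11 in total.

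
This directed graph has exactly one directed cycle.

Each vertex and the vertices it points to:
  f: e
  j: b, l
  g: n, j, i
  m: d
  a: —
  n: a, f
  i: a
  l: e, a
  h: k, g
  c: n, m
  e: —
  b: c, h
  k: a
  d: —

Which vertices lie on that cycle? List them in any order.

DFS with gray/black marking from b:
b gray
  c gray
    n gray
      a gray
      a black
      f gray
        e gray
        e black
      f black
    n black
    m gray
      d gray
      d black
    m black
  c black
  h gray
    k gray
      k→a: a black — skip
    k black
    g gray
      g→n: n black — skip
      j gray
        j→b: b is gray → back edge
Back edge closes the cycle b → h → g → j → b; its vertices are {b, g, h, j}.

b, g, h, j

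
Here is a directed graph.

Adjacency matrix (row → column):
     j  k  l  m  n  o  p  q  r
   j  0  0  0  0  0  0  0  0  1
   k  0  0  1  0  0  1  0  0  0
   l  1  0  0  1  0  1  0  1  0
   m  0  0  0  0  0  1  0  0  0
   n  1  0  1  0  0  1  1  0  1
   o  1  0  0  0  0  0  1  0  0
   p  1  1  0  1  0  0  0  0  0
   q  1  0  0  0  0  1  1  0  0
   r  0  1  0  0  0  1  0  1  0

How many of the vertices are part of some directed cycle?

8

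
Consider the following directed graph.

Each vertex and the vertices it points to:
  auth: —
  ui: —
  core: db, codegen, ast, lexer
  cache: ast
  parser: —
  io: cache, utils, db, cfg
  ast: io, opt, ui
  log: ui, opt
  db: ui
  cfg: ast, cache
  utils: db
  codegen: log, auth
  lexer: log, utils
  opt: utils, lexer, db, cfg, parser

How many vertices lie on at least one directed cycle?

7

A vertex is on a directed cycle iff it belongs to a strongly connected component of size ≥ 2 (or has a self-loop).
The vertices on cycles are {io, ast, cfg, log, opt, cache, lexer} — 7 in total.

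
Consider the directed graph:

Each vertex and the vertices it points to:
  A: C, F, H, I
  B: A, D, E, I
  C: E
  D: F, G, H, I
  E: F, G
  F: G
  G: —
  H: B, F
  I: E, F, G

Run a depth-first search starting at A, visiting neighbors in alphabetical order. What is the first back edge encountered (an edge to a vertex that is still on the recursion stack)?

B→A

DFS from A (visiting neighbors in alphabetical order); mark gray on enter, black on exit:
A gray
  C gray
    E gray
      F gray
        G gray
        G black
      F black
      E→G: G black — skip
    E black
  C black
  A→F: F black — skip
  H gray
    B gray
      B→A: A is gray → back edge
First back edge: B → A.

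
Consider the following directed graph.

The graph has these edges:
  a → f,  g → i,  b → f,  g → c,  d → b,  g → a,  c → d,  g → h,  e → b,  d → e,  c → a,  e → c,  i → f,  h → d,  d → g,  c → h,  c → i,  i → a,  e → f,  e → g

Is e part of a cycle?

Yes

e is on a cycle iff e can reach itself via ≥1 edge.
e → c → d → e — yes.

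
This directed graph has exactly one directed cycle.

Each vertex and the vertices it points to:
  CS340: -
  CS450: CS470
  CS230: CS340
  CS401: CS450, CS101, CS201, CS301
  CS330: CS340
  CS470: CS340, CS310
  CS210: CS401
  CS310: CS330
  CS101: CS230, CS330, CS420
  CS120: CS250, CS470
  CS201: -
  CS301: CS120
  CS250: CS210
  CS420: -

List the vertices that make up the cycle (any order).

CS120, CS210, CS250, CS301, CS401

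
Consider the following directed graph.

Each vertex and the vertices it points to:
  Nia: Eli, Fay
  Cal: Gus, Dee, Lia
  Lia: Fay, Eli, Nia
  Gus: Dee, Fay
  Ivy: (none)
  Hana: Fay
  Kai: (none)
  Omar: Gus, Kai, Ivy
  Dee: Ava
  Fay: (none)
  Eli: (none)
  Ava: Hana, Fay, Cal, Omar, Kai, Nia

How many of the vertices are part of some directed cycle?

A vertex is on a directed cycle iff it belongs to a strongly connected component of size ≥ 2 (or has a self-loop).
The vertices on cycles are {Ava, Cal, Dee, Gus, Omar} — 5 in total.

5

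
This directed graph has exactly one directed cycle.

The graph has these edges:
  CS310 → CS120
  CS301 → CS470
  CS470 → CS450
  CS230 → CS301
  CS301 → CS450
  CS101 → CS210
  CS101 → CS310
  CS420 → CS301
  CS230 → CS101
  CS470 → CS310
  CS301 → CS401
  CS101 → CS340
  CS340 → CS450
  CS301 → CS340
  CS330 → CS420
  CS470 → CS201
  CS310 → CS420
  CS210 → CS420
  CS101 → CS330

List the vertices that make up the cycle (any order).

DFS with gray/black marking from CS301:
CS301 gray
  CS470 gray
    CS201 gray
    CS201 black
    CS450 gray
    CS450 black
    CS310 gray
      CS420 gray
        CS420→CS301: CS301 is gray → back edge
Back edge closes the cycle CS301 → CS470 → CS310 → CS420 → CS301; its vertices are {CS301, CS310, CS420, CS470}.

CS301, CS310, CS420, CS470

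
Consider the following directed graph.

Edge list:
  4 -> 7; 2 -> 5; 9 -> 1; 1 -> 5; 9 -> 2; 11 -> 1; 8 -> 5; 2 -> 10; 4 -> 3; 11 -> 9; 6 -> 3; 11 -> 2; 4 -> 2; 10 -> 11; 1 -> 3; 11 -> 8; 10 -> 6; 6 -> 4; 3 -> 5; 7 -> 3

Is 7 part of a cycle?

7 lies on a cycle iff there is a path from 7 back to itself.
Exploring from 7, it never reaches itself; equivalently, its strongly connected component is a singleton.

No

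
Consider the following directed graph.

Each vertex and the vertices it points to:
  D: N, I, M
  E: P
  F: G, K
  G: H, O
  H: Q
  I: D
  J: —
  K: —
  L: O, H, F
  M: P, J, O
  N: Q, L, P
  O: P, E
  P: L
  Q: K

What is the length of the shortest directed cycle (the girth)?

For each vertex v, BFS finds the shortest path from v back to v.
The shortest such closed walk is D → I → D, length 2.

2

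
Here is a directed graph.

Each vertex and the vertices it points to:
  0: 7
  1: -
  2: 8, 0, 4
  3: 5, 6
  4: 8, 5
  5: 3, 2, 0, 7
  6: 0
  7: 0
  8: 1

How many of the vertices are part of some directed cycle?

A vertex is on a directed cycle iff it belongs to a strongly connected component of size ≥ 2 (or has a self-loop).
The vertices on cycles are {0, 2, 3, 4, 5, 7} — 6 in total.

6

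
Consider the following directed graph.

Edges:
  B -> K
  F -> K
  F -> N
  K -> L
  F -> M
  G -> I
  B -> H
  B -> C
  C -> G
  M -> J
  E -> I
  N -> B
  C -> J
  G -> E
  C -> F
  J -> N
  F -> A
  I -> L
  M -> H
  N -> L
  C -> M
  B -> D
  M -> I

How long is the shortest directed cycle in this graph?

4

For each vertex v, BFS finds the shortest path from v back to v.
The shortest such closed walk is B → C → F → N → B, length 4.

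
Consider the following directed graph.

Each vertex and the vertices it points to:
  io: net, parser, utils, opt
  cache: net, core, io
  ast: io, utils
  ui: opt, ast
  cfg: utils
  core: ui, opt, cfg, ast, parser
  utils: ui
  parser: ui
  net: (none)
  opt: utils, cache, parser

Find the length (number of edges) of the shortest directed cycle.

3

For each vertex v, BFS finds the shortest path from v back to v.
The shortest such closed walk is cache → core → opt → cache, length 3.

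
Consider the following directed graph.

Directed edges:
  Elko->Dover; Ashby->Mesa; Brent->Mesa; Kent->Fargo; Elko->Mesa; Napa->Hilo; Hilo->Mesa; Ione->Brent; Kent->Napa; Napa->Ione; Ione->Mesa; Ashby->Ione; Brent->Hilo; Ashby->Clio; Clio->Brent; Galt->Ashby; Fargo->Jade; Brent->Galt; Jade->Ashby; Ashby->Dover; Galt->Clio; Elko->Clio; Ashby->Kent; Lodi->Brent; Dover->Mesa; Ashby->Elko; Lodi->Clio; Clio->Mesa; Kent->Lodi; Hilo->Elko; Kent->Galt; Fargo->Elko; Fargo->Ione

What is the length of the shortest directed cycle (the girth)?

3

For each vertex v, BFS finds the shortest path from v back to v.
The shortest such closed walk is Kent → Galt → Ashby → Kent, length 3.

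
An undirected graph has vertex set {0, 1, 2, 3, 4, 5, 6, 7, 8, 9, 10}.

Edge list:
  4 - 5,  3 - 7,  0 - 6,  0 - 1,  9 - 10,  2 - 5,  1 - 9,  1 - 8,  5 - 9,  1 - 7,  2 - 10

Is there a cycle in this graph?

DFS, tracking each vertex's parent; an edge to a visited non-parent vertex closes a cycle.
Start from 1:
visit 1 (parent –)
  visit 9 (parent 1)
    visit 10 (parent 9)
      visit 2 (parent 10)
        2–10: parent, skip
        visit 5 (parent 2)
          5–9: 9 visited and ≠ parent → cycle
Cycle: 9 – 10 – 2 – 5 – 9.

Yes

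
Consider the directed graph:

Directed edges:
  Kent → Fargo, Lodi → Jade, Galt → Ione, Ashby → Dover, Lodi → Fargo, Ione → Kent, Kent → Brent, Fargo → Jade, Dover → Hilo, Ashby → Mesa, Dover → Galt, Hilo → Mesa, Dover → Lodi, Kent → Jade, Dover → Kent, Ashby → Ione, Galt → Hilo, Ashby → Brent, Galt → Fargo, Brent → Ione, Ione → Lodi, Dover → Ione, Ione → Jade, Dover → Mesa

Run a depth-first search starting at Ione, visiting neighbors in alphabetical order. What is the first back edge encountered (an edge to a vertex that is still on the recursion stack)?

Brent->Ione

DFS from Ione (visiting neighbors in alphabetical order); mark gray on enter, black on exit:
Ione gray
  Jade gray
  Jade black
  Kent gray
    Brent gray
      Brent→Ione: Ione is gray → back edge
First back edge: Brent → Ione.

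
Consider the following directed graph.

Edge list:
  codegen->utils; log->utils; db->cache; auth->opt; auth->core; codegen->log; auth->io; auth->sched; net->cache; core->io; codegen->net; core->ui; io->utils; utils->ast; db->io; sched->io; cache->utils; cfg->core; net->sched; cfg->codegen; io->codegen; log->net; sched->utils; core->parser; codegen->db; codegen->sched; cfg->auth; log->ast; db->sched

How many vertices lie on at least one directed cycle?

6

A vertex is on a directed cycle iff it belongs to a strongly connected component of size ≥ 2 (or has a self-loop).
The vertices on cycles are {db, io, log, net, sched, codegen} — 6 in total.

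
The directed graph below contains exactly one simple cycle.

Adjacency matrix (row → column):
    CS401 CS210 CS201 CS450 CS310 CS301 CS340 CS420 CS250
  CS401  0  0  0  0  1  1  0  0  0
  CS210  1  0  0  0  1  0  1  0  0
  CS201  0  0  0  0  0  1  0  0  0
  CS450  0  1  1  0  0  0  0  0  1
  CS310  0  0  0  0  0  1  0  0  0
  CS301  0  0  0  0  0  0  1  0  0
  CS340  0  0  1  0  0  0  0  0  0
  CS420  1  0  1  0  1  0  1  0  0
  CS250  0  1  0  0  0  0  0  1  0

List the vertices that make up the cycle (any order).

CS201, CS301, CS340

DFS with gray/black marking from CS340:
CS340 gray
  CS201 gray
    CS301 gray
      CS301→CS340: CS340 is gray → back edge
Back edge closes the cycle CS340 → CS201 → CS301 → CS340; its vertices are {CS201, CS301, CS340}.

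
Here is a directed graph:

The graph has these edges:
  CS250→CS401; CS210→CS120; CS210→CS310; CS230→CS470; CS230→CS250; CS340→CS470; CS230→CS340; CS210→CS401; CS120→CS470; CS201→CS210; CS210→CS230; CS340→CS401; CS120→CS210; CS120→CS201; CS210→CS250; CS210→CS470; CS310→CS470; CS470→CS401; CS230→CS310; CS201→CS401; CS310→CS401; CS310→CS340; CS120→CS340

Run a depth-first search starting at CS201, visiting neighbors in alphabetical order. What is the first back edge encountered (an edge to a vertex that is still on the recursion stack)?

CS120→CS201

DFS from CS201 (visiting neighbors in alphabetical order); mark gray on enter, black on exit:
CS201 gray
  CS210 gray
    CS120 gray
      CS120→CS201: CS201 is gray → back edge
First back edge: CS120 → CS201.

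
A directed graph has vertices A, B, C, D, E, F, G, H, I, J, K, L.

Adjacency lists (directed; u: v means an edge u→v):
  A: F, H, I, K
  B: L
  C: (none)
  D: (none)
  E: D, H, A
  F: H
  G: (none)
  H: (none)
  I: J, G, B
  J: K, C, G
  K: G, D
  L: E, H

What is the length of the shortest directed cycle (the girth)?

5

For each vertex v, BFS finds the shortest path from v back to v.
The shortest such closed walk is A → I → B → L → E → A, length 5.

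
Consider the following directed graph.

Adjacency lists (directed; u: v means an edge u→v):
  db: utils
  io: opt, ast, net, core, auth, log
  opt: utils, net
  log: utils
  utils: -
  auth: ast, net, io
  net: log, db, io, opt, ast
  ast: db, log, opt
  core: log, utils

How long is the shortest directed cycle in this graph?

For each vertex v, BFS finds the shortest path from v back to v.
The shortest such closed walk is io → auth → io, length 2.

2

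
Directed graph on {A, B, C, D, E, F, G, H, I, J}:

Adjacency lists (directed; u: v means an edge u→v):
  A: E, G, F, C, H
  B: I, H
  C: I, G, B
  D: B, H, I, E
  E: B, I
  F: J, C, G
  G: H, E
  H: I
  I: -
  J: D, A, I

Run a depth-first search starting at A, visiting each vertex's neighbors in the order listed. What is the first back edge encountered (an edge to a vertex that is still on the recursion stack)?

J→A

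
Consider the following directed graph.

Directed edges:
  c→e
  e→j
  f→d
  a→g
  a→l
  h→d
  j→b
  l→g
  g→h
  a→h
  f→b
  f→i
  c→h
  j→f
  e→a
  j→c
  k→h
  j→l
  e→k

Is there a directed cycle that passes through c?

c is on a cycle iff c can reach itself via ≥1 edge.
c → e → j → c — yes.

Yes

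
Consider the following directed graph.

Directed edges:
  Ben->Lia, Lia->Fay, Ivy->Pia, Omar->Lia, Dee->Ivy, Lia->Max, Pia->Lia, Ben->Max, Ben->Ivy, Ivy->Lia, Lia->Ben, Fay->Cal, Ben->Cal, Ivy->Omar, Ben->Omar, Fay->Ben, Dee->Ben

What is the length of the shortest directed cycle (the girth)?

2

For each vertex v, BFS finds the shortest path from v back to v.
The shortest such closed walk is Lia → Ben → Lia, length 2.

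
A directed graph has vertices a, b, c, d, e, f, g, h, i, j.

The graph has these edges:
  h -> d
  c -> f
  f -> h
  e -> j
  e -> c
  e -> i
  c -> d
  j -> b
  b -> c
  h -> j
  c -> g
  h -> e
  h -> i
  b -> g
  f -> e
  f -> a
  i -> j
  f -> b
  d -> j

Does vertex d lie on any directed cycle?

Yes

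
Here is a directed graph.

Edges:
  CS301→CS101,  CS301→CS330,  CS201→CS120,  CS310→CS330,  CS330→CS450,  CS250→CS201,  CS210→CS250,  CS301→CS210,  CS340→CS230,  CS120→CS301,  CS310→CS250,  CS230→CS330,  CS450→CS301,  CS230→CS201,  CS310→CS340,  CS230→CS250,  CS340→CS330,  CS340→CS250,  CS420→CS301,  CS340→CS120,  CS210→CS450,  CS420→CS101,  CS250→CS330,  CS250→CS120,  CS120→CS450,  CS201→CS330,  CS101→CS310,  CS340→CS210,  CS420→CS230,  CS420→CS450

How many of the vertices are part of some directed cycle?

A vertex is on a directed cycle iff it belongs to a strongly connected component of size ≥ 2 (or has a self-loop).
The vertices on cycles are {CS101, CS120, CS201, CS210, CS230, CS250, CS301, CS310, CS330, CS340, CS450} — 11 in total.

11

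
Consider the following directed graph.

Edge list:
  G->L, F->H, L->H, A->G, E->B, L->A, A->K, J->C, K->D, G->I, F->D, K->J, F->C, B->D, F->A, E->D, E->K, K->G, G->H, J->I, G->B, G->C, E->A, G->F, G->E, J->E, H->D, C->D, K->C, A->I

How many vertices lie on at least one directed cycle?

A vertex is on a directed cycle iff it belongs to a strongly connected component of size ≥ 2 (or has a self-loop).
The vertices on cycles are {A, E, F, G, J, K, L} — 7 in total.

7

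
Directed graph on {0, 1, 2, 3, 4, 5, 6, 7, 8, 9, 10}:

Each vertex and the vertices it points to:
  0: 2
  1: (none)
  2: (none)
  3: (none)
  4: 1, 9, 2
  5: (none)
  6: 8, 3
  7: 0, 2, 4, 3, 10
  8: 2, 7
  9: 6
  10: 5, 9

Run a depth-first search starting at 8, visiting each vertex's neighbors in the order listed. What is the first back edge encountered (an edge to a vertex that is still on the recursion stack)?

6→8

DFS from 8 (visiting each vertex's neighbors in the order listed); mark gray on enter, black on exit:
8 gray
  2 gray
  2 black
  7 gray
    0 gray
      0→2: 2 black — skip
    0 black
    7→2: 2 black — skip
    4 gray
      1 gray
      1 black
      9 gray
        6 gray
          6→8: 8 is gray → back edge
First back edge: 6 → 8.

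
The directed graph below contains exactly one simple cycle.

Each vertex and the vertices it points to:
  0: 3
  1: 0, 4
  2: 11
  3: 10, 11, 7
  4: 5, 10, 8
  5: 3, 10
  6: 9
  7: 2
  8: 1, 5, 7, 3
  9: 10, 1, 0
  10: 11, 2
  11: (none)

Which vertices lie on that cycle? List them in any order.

DFS with gray/black marking from 1:
1 gray
  0 gray
    3 gray
      10 gray
        11 gray
        11 black
        2 gray
          2→11: 11 black — skip
        2 black
      10 black
      3→11: 11 black — skip
      7 gray
        7→2: 2 black — skip
      7 black
    3 black
  0 black
  4 gray
    5 gray
      5→3: 3 black — skip
      5→10: 10 black — skip
    5 black
    4→10: 10 black — skip
    8 gray
      8→1: 1 is gray → back edge
Back edge closes the cycle 1 → 4 → 8 → 1; its vertices are {1, 4, 8}.

1, 4, 8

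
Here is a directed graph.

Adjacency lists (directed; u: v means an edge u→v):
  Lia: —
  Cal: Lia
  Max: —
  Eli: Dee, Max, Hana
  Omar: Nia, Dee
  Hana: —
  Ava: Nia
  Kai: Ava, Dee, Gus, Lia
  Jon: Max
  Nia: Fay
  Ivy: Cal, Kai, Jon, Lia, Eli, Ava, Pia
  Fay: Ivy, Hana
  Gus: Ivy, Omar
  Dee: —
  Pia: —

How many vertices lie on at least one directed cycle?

7

A vertex is on a directed cycle iff it belongs to a strongly connected component of size ≥ 2 (or has a self-loop).
The vertices on cycles are {Ava, Fay, Gus, Ivy, Kai, Nia, Omar} — 7 in total.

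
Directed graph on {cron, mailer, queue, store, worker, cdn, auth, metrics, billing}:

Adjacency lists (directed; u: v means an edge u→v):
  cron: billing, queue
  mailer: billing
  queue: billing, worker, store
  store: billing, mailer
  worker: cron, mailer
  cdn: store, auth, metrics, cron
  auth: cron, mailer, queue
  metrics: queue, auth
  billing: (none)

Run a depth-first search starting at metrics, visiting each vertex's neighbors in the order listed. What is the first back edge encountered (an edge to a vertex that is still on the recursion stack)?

DFS from metrics (visiting each vertex's neighbors in the order listed); mark gray on enter, black on exit:
metrics gray
  queue gray
    billing gray
    billing black
    worker gray
      cron gray
        cron→billing: billing black — skip
        cron→queue: queue is gray → back edge
First back edge: cron → queue.

cron->queue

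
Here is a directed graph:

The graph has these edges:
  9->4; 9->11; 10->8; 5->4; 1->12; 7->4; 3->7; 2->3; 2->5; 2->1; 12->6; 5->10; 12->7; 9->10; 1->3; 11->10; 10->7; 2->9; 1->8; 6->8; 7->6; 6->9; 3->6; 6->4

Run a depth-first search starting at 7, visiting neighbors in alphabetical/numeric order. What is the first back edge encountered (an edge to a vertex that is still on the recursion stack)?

DFS from 7 (visiting neighbors in alphabetical/numeric order); mark gray on enter, black on exit:
7 gray
  4 gray
  4 black
  6 gray
    6→4: 4 black — skip
    8 gray
    8 black
    9 gray
      9→4: 4 black — skip
      10 gray
        10→7: 7 is gray → back edge
First back edge: 10 → 7.

10→7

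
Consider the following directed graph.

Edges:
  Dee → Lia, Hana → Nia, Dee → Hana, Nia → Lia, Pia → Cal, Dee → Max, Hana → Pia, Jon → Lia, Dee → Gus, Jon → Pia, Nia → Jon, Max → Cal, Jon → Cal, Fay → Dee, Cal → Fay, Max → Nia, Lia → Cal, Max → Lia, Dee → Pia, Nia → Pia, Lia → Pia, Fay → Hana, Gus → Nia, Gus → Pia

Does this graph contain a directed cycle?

DFS with white/gray/black marking, starting from Lia:
Lia gray
  Pia gray
    Cal gray
      Fay gray
        Dee gray
          Gus gray
            Nia gray
              Jon gray
                Jon→Cal: Cal is gray → back edge
Back edge found, so a cycle exists: Cal → Fay → Dee → Gus → Nia → Jon → Cal.

Yes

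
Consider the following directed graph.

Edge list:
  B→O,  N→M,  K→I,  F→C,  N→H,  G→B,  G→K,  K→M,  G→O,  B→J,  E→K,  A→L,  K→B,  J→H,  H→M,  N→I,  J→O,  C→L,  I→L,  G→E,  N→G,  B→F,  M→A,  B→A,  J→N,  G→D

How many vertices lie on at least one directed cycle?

6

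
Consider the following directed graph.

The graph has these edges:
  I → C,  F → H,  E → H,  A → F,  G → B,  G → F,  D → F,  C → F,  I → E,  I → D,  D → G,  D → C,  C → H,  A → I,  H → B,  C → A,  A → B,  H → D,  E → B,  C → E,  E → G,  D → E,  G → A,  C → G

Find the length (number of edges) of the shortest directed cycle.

3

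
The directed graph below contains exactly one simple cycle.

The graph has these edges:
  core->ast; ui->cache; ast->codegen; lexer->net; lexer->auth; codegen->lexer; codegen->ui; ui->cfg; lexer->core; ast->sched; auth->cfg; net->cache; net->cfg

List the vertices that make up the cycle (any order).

ast, core, lexer, codegen

DFS with gray/black marking from codegen:
codegen gray
  ui gray
    cfg gray
    cfg black
    cache gray
    cache black
  ui black
  lexer gray
    core gray
      ast gray
        sched gray
        sched black
        ast→codegen: codegen is gray → back edge
Back edge closes the cycle codegen → lexer → core → ast → codegen; its vertices are {ast, core, lexer, codegen}.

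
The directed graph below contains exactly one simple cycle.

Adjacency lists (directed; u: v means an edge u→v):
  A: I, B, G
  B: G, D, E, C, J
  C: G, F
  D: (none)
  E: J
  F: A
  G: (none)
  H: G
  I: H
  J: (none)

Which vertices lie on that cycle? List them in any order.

DFS with gray/black marking from A:
A gray
  I gray
    H gray
      G gray
      G black
    H black
  I black
  B gray
    B→G: G black — skip
    D gray
    D black
    E gray
      J gray
      J black
    E black
    C gray
      C→G: G black — skip
      F gray
        F→A: A is gray → back edge
Back edge closes the cycle A → B → C → F → A; its vertices are {A, B, C, F}.

A, B, C, F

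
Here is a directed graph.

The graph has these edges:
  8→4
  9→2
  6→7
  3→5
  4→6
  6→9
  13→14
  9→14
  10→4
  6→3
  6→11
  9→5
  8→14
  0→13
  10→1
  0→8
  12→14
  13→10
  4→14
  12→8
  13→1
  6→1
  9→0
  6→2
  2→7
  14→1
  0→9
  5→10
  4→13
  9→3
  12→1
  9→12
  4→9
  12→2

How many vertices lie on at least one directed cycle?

A vertex is on a directed cycle iff it belongs to a strongly connected component of size ≥ 2 (or has a self-loop).
The vertices on cycles are {0, 3, 4, 5, 6, 8, 9, 10, 12, 13} — 10 in total.

10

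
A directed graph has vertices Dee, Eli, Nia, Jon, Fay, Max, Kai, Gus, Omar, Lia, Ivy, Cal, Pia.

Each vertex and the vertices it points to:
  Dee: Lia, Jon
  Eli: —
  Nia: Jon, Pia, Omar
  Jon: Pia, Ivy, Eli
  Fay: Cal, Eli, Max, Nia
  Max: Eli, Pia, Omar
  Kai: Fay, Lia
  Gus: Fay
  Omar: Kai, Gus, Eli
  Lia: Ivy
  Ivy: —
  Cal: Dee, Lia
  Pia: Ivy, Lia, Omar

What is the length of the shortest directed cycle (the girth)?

For each vertex v, BFS finds the shortest path from v back to v.
The shortest such closed walk is Fay → Max → Omar → Gus → Fay, length 4.

4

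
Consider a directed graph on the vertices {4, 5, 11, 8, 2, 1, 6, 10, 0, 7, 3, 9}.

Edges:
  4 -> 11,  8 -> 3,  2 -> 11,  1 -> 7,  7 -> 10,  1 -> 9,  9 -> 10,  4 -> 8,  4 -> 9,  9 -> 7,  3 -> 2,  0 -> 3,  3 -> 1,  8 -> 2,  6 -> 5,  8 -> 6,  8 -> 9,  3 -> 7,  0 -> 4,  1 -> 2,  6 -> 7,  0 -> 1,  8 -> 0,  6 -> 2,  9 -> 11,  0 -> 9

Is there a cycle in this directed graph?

Yes

DFS with white/gray/black marking, starting from 8:
8 gray
  6 gray
    7 gray
      10 gray
      10 black
    7 black
    2 gray
      11 gray
      11 black
    2 black
    5 gray
    5 black
  6 black
  3 gray
    3→7: 7 black — skip
    1 gray
      1→7: 7 black — skip
      1→2: 2 black — skip
      9 gray
        9→10: 10 black — skip
        9→7: 7 black — skip
        9→11: 11 black — skip
      9 black
    1 black
    3→2: 2 black — skip
  3 black
  8→2: 2 black — skip
  0 gray
    0→1: 1 black — skip
    0→9: 9 black — skip
    0→3: 3 black — skip
    4 gray
      4→8: 8 is gray → back edge
Back edge found, so a cycle exists: 8 → 0 → 4 → 8.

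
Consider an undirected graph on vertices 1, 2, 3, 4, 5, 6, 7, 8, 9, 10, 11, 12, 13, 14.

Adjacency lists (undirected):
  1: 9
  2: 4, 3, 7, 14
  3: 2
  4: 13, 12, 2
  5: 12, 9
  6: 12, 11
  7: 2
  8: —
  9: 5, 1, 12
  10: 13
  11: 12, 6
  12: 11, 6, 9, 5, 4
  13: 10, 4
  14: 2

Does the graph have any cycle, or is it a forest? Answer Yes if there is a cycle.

Yes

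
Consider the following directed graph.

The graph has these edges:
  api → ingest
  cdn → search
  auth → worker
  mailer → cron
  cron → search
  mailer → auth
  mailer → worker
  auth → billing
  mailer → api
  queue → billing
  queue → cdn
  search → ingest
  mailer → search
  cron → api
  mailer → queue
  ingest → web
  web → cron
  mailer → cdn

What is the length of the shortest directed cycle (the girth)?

For each vertex v, BFS finds the shortest path from v back to v.
The shortest such closed walk is api → ingest → web → cron → api, length 4.

4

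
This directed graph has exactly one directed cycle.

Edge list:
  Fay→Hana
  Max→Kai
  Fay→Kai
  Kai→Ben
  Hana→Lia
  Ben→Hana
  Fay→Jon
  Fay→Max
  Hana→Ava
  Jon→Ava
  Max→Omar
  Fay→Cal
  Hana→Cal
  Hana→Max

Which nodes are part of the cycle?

Ben, Kai, Max, Hana

DFS with gray/black marking from Hana:
Hana gray
  Lia gray
  Lia black
  Ava gray
  Ava black
  Max gray
    Kai gray
      Ben gray
        Ben→Hana: Hana is gray → back edge
Back edge closes the cycle Hana → Max → Kai → Ben → Hana; its vertices are {Ben, Kai, Max, Hana}.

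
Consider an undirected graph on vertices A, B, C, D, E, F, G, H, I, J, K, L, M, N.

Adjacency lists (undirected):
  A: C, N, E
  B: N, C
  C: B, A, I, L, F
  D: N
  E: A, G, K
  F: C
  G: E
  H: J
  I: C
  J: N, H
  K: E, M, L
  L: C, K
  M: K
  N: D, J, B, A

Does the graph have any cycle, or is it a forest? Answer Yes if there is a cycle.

DFS, tracking each vertex's parent; an edge to a visited non-parent vertex closes a cycle.
Start from A:
visit A (parent –)
  visit C (parent A)
    visit B (parent C)
      visit N (parent B)
        visit D (parent N)
          D–N: parent, skip
        visit J (parent N)
          J–N: parent, skip
          visit H (parent J)
            H–J: parent, skip
        N–B: parent, skip
        N–A: A visited and ≠ parent → cycle
Cycle: A – C – B – N – A.

Yes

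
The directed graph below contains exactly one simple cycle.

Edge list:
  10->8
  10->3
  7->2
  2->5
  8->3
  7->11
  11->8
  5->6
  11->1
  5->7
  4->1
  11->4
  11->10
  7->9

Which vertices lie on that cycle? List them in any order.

DFS with gray/black marking from 7:
7 gray
  2 gray
    5 gray
      5→7: 7 is gray → back edge
Back edge closes the cycle 7 → 2 → 5 → 7; its vertices are {2, 5, 7}.

2, 5, 7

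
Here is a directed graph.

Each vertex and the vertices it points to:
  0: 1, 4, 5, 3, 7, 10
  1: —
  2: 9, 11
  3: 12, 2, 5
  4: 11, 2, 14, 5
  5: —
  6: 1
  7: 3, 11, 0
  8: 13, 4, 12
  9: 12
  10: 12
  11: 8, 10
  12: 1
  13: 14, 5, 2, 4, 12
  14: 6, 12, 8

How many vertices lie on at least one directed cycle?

8

A vertex is on a directed cycle iff it belongs to a strongly connected component of size ≥ 2 (or has a self-loop).
The vertices on cycles are {0, 2, 4, 7, 8, 11, 13, 14} — 8 in total.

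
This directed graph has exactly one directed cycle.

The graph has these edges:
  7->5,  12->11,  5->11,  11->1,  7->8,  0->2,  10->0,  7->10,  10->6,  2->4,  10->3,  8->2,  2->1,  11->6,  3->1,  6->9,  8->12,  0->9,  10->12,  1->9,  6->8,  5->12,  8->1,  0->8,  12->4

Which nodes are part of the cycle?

6, 8, 11, 12

DFS with gray/black marking from 6:
6 gray
  9 gray
  9 black
  8 gray
    12 gray
      4 gray
      4 black
      11 gray
        11→6: 6 is gray → back edge
Back edge closes the cycle 6 → 8 → 12 → 11 → 6; its vertices are {6, 8, 11, 12}.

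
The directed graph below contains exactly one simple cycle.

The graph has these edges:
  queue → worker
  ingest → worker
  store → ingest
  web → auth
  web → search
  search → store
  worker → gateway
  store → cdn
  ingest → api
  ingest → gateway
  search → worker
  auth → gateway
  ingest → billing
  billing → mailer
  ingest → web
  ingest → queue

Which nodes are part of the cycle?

web, store, ingest, search

DFS with gray/black marking from ingest:
ingest gray
  web gray
    search gray
      worker gray
        gateway gray
        gateway black
      worker black
      store gray
        store→ingest: ingest is gray → back edge
Back edge closes the cycle ingest → web → search → store → ingest; its vertices are {web, store, ingest, search}.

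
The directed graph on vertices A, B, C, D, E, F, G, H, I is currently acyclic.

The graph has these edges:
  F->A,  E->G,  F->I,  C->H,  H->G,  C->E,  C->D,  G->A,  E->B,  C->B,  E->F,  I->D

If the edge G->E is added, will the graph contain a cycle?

Yes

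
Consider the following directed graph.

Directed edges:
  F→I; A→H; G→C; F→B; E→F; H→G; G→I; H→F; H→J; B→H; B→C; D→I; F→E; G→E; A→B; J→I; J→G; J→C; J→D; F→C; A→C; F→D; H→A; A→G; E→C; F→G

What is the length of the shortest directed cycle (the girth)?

For each vertex v, BFS finds the shortest path from v back to v.
The shortest such closed walk is A → H → A, length 2.

2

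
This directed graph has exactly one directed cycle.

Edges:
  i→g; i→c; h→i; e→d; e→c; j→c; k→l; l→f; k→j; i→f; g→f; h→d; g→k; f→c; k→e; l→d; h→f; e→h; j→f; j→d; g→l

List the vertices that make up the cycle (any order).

DFS with gray/black marking from g:
g gray
  f gray
    c gray
    c black
  f black
  k gray
    e gray
      d gray
      d black
      e→c: c black — skip
      h gray
        h→f: f black — skip
        h→d: d black — skip
        i gray
          i→g: g is gray → back edge
Back edge closes the cycle g → k → e → h → i → g; its vertices are {e, g, h, i, k}.

e, g, h, i, k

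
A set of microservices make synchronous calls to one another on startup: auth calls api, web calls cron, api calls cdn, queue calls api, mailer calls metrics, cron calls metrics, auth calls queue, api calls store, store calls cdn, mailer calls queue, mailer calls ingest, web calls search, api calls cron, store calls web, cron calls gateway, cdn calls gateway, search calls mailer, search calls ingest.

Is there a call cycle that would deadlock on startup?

Yes

DFS with white/gray/black marking, starting from ingest:
ingest gray
ingest black
cdn gray
  gateway gray
  gateway black
cdn black
mailer gray
  queue gray
    api gray
      store gray
        web gray
          cron gray
            cron→gateway: gateway black — skip
            metrics gray
            metrics black
          cron black
          search gray
            search→ingest: ingest black — skip
            search→mailer: mailer is gray → back edge
Back edge found, so a cycle exists: mailer → queue → api → store → web → search → mailer.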